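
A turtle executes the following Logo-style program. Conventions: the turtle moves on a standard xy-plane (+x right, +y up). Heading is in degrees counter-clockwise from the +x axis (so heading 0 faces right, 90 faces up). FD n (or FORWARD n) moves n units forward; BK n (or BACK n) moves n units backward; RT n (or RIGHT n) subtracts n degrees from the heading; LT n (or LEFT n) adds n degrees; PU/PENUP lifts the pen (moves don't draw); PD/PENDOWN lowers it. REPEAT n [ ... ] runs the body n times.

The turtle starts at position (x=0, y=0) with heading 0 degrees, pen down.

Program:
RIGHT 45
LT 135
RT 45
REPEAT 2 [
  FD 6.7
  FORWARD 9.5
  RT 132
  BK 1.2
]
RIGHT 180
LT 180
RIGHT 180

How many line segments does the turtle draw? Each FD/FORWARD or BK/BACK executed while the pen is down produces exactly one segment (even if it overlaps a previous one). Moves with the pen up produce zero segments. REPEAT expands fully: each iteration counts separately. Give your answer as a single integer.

Executing turtle program step by step:
Start: pos=(0,0), heading=0, pen down
RT 45: heading 0 -> 315
LT 135: heading 315 -> 90
RT 45: heading 90 -> 45
REPEAT 2 [
  -- iteration 1/2 --
  FD 6.7: (0,0) -> (4.738,4.738) [heading=45, draw]
  FD 9.5: (4.738,4.738) -> (11.455,11.455) [heading=45, draw]
  RT 132: heading 45 -> 273
  BK 1.2: (11.455,11.455) -> (11.392,12.653) [heading=273, draw]
  -- iteration 2/2 --
  FD 6.7: (11.392,12.653) -> (11.743,5.963) [heading=273, draw]
  FD 9.5: (11.743,5.963) -> (12.24,-3.524) [heading=273, draw]
  RT 132: heading 273 -> 141
  BK 1.2: (12.24,-3.524) -> (13.173,-4.279) [heading=141, draw]
]
RT 180: heading 141 -> 321
LT 180: heading 321 -> 141
RT 180: heading 141 -> 321
Final: pos=(13.173,-4.279), heading=321, 6 segment(s) drawn
Segments drawn: 6

Answer: 6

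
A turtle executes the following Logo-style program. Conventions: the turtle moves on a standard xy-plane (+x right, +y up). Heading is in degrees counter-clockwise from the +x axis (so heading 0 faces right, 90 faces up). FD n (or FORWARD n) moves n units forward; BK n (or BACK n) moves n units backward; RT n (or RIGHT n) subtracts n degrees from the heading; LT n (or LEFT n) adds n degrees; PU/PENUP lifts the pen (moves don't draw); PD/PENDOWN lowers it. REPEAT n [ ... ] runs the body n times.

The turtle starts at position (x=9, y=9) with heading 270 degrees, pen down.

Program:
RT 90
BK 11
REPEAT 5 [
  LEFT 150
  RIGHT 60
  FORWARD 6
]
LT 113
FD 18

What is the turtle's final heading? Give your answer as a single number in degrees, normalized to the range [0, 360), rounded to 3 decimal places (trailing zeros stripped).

Executing turtle program step by step:
Start: pos=(9,9), heading=270, pen down
RT 90: heading 270 -> 180
BK 11: (9,9) -> (20,9) [heading=180, draw]
REPEAT 5 [
  -- iteration 1/5 --
  LT 150: heading 180 -> 330
  RT 60: heading 330 -> 270
  FD 6: (20,9) -> (20,3) [heading=270, draw]
  -- iteration 2/5 --
  LT 150: heading 270 -> 60
  RT 60: heading 60 -> 0
  FD 6: (20,3) -> (26,3) [heading=0, draw]
  -- iteration 3/5 --
  LT 150: heading 0 -> 150
  RT 60: heading 150 -> 90
  FD 6: (26,3) -> (26,9) [heading=90, draw]
  -- iteration 4/5 --
  LT 150: heading 90 -> 240
  RT 60: heading 240 -> 180
  FD 6: (26,9) -> (20,9) [heading=180, draw]
  -- iteration 5/5 --
  LT 150: heading 180 -> 330
  RT 60: heading 330 -> 270
  FD 6: (20,9) -> (20,3) [heading=270, draw]
]
LT 113: heading 270 -> 23
FD 18: (20,3) -> (36.569,10.033) [heading=23, draw]
Final: pos=(36.569,10.033), heading=23, 7 segment(s) drawn

Answer: 23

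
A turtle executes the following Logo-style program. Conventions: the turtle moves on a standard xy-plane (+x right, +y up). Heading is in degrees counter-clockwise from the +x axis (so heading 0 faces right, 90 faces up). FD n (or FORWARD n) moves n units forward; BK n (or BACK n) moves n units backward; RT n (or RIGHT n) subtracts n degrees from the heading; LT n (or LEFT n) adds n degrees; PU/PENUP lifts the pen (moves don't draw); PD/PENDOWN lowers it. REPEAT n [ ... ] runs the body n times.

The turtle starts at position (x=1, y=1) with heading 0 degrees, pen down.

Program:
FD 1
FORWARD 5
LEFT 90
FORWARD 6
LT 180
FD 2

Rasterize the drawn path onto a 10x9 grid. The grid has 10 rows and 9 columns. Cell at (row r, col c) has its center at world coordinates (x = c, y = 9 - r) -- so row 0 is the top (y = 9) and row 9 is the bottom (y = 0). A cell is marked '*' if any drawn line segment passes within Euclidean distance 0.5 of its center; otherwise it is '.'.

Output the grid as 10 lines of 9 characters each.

Segment 0: (1,1) -> (2,1)
Segment 1: (2,1) -> (7,1)
Segment 2: (7,1) -> (7,7)
Segment 3: (7,7) -> (7,5)

Answer: .........
.........
.......*.
.......*.
.......*.
.......*.
.......*.
.......*.
.*******.
.........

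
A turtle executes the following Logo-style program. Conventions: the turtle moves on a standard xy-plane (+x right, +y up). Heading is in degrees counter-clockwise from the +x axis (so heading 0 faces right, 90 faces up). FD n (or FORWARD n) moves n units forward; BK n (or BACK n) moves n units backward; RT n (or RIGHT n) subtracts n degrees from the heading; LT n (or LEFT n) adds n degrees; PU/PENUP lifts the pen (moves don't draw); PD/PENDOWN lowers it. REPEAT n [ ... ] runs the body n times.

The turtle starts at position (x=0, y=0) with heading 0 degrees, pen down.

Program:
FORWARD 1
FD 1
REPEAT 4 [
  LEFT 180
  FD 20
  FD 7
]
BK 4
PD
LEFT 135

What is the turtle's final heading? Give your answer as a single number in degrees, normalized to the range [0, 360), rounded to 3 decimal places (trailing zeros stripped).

Executing turtle program step by step:
Start: pos=(0,0), heading=0, pen down
FD 1: (0,0) -> (1,0) [heading=0, draw]
FD 1: (1,0) -> (2,0) [heading=0, draw]
REPEAT 4 [
  -- iteration 1/4 --
  LT 180: heading 0 -> 180
  FD 20: (2,0) -> (-18,0) [heading=180, draw]
  FD 7: (-18,0) -> (-25,0) [heading=180, draw]
  -- iteration 2/4 --
  LT 180: heading 180 -> 0
  FD 20: (-25,0) -> (-5,0) [heading=0, draw]
  FD 7: (-5,0) -> (2,0) [heading=0, draw]
  -- iteration 3/4 --
  LT 180: heading 0 -> 180
  FD 20: (2,0) -> (-18,0) [heading=180, draw]
  FD 7: (-18,0) -> (-25,0) [heading=180, draw]
  -- iteration 4/4 --
  LT 180: heading 180 -> 0
  FD 20: (-25,0) -> (-5,0) [heading=0, draw]
  FD 7: (-5,0) -> (2,0) [heading=0, draw]
]
BK 4: (2,0) -> (-2,0) [heading=0, draw]
PD: pen down
LT 135: heading 0 -> 135
Final: pos=(-2,0), heading=135, 11 segment(s) drawn

Answer: 135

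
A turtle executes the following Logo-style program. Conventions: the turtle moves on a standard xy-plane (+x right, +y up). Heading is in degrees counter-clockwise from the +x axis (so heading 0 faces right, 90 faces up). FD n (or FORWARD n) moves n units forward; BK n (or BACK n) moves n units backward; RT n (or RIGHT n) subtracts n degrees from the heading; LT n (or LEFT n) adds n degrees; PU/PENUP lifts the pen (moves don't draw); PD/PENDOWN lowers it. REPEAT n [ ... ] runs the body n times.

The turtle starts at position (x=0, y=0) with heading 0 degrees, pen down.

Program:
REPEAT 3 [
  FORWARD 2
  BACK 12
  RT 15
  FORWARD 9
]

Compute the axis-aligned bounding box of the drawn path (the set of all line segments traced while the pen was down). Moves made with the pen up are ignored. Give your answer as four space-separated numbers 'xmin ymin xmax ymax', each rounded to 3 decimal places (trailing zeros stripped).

Executing turtle program step by step:
Start: pos=(0,0), heading=0, pen down
REPEAT 3 [
  -- iteration 1/3 --
  FD 2: (0,0) -> (2,0) [heading=0, draw]
  BK 12: (2,0) -> (-10,0) [heading=0, draw]
  RT 15: heading 0 -> 345
  FD 9: (-10,0) -> (-1.307,-2.329) [heading=345, draw]
  -- iteration 2/3 --
  FD 2: (-1.307,-2.329) -> (0.625,-2.847) [heading=345, draw]
  BK 12: (0.625,-2.847) -> (-10.966,0.259) [heading=345, draw]
  RT 15: heading 345 -> 330
  FD 9: (-10.966,0.259) -> (-3.172,-4.241) [heading=330, draw]
  -- iteration 3/3 --
  FD 2: (-3.172,-4.241) -> (-1.44,-5.241) [heading=330, draw]
  BK 12: (-1.44,-5.241) -> (-11.832,0.759) [heading=330, draw]
  RT 15: heading 330 -> 315
  FD 9: (-11.832,0.759) -> (-5.468,-5.605) [heading=315, draw]
]
Final: pos=(-5.468,-5.605), heading=315, 9 segment(s) drawn

Segment endpoints: x in {-11.832, -10.966, -10, -5.468, -3.172, -1.44, -1.307, 0, 0.625, 2}, y in {-5.605, -5.241, -4.241, -2.847, -2.329, 0, 0.259, 0.759}
xmin=-11.832, ymin=-5.605, xmax=2, ymax=0.759

Answer: -11.832 -5.605 2 0.759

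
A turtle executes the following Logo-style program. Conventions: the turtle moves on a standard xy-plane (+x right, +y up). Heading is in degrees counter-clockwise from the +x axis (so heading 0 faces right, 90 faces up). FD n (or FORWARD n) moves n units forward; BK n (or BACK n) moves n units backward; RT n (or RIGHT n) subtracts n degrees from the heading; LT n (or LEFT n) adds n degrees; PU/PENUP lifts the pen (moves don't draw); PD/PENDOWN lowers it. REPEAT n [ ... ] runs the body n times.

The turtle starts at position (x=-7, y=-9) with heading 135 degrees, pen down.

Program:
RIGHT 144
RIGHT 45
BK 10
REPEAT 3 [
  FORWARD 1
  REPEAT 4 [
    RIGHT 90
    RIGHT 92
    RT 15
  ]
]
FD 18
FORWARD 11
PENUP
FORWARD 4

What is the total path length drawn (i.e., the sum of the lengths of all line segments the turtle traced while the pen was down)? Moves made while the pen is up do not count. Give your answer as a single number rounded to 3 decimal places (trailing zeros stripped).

Answer: 42

Derivation:
Executing turtle program step by step:
Start: pos=(-7,-9), heading=135, pen down
RT 144: heading 135 -> 351
RT 45: heading 351 -> 306
BK 10: (-7,-9) -> (-12.878,-0.91) [heading=306, draw]
REPEAT 3 [
  -- iteration 1/3 --
  FD 1: (-12.878,-0.91) -> (-12.29,-1.719) [heading=306, draw]
  REPEAT 4 [
    -- iteration 1/4 --
    RT 90: heading 306 -> 216
    RT 92: heading 216 -> 124
    RT 15: heading 124 -> 109
    -- iteration 2/4 --
    RT 90: heading 109 -> 19
    RT 92: heading 19 -> 287
    RT 15: heading 287 -> 272
    -- iteration 3/4 --
    RT 90: heading 272 -> 182
    RT 92: heading 182 -> 90
    RT 15: heading 90 -> 75
    -- iteration 4/4 --
    RT 90: heading 75 -> 345
    RT 92: heading 345 -> 253
    RT 15: heading 253 -> 238
  ]
  -- iteration 2/3 --
  FD 1: (-12.29,-1.719) -> (-12.82,-2.567) [heading=238, draw]
  REPEAT 4 [
    -- iteration 1/4 --
    RT 90: heading 238 -> 148
    RT 92: heading 148 -> 56
    RT 15: heading 56 -> 41
    -- iteration 2/4 --
    RT 90: heading 41 -> 311
    RT 92: heading 311 -> 219
    RT 15: heading 219 -> 204
    -- iteration 3/4 --
    RT 90: heading 204 -> 114
    RT 92: heading 114 -> 22
    RT 15: heading 22 -> 7
    -- iteration 4/4 --
    RT 90: heading 7 -> 277
    RT 92: heading 277 -> 185
    RT 15: heading 185 -> 170
  ]
  -- iteration 3/3 --
  FD 1: (-12.82,-2.567) -> (-13.805,-2.393) [heading=170, draw]
  REPEAT 4 [
    -- iteration 1/4 --
    RT 90: heading 170 -> 80
    RT 92: heading 80 -> 348
    RT 15: heading 348 -> 333
    -- iteration 2/4 --
    RT 90: heading 333 -> 243
    RT 92: heading 243 -> 151
    RT 15: heading 151 -> 136
    -- iteration 3/4 --
    RT 90: heading 136 -> 46
    RT 92: heading 46 -> 314
    RT 15: heading 314 -> 299
    -- iteration 4/4 --
    RT 90: heading 299 -> 209
    RT 92: heading 209 -> 117
    RT 15: heading 117 -> 102
  ]
]
FD 18: (-13.805,-2.393) -> (-17.547,15.213) [heading=102, draw]
FD 11: (-17.547,15.213) -> (-19.834,25.973) [heading=102, draw]
PU: pen up
FD 4: (-19.834,25.973) -> (-20.666,29.886) [heading=102, move]
Final: pos=(-20.666,29.886), heading=102, 6 segment(s) drawn

Segment lengths:
  seg 1: (-7,-9) -> (-12.878,-0.91), length = 10
  seg 2: (-12.878,-0.91) -> (-12.29,-1.719), length = 1
  seg 3: (-12.29,-1.719) -> (-12.82,-2.567), length = 1
  seg 4: (-12.82,-2.567) -> (-13.805,-2.393), length = 1
  seg 5: (-13.805,-2.393) -> (-17.547,15.213), length = 18
  seg 6: (-17.547,15.213) -> (-19.834,25.973), length = 11
Total = 42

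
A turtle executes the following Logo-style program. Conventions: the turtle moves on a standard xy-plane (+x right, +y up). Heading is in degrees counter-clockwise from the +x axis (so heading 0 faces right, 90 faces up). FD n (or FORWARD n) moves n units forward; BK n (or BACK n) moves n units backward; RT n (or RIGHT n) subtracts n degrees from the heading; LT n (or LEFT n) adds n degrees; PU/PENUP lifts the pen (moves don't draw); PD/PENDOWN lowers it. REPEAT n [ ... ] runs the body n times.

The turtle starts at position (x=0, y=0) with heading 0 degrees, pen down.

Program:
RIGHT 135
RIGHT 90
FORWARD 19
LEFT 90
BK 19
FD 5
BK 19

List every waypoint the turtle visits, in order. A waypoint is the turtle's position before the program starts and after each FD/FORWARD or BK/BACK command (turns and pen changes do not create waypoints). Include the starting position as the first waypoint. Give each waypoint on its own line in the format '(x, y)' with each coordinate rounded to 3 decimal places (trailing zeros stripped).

Executing turtle program step by step:
Start: pos=(0,0), heading=0, pen down
RT 135: heading 0 -> 225
RT 90: heading 225 -> 135
FD 19: (0,0) -> (-13.435,13.435) [heading=135, draw]
LT 90: heading 135 -> 225
BK 19: (-13.435,13.435) -> (0,26.87) [heading=225, draw]
FD 5: (0,26.87) -> (-3.536,23.335) [heading=225, draw]
BK 19: (-3.536,23.335) -> (9.899,36.77) [heading=225, draw]
Final: pos=(9.899,36.77), heading=225, 4 segment(s) drawn
Waypoints (5 total):
(0, 0)
(-13.435, 13.435)
(0, 26.87)
(-3.536, 23.335)
(9.899, 36.77)

Answer: (0, 0)
(-13.435, 13.435)
(0, 26.87)
(-3.536, 23.335)
(9.899, 36.77)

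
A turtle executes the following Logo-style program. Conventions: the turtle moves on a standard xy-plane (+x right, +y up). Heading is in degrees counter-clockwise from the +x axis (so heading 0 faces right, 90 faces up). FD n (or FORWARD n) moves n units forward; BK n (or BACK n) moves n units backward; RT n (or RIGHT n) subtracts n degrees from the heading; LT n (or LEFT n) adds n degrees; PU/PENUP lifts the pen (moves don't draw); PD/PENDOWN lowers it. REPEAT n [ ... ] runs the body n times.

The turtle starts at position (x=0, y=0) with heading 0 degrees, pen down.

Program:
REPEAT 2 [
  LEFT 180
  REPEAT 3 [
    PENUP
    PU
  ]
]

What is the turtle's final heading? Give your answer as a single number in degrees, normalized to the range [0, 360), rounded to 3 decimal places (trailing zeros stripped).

Executing turtle program step by step:
Start: pos=(0,0), heading=0, pen down
REPEAT 2 [
  -- iteration 1/2 --
  LT 180: heading 0 -> 180
  REPEAT 3 [
    -- iteration 1/3 --
    PU: pen up
    PU: pen up
    -- iteration 2/3 --
    PU: pen up
    PU: pen up
    -- iteration 3/3 --
    PU: pen up
    PU: pen up
  ]
  -- iteration 2/2 --
  LT 180: heading 180 -> 0
  REPEAT 3 [
    -- iteration 1/3 --
    PU: pen up
    PU: pen up
    -- iteration 2/3 --
    PU: pen up
    PU: pen up
    -- iteration 3/3 --
    PU: pen up
    PU: pen up
  ]
]
Final: pos=(0,0), heading=0, 0 segment(s) drawn

Answer: 0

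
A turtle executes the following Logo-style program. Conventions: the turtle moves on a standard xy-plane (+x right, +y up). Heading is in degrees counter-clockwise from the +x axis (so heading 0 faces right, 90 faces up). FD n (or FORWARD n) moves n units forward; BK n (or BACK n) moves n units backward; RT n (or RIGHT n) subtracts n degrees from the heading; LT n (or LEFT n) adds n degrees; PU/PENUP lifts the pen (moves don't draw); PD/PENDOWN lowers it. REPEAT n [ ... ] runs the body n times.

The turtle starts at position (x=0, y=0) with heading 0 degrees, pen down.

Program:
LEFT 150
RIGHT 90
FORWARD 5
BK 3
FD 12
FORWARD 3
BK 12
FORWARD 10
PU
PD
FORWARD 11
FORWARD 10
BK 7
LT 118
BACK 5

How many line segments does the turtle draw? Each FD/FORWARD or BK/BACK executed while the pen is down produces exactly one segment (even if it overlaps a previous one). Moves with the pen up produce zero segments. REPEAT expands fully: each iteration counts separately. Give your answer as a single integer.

Answer: 10

Derivation:
Executing turtle program step by step:
Start: pos=(0,0), heading=0, pen down
LT 150: heading 0 -> 150
RT 90: heading 150 -> 60
FD 5: (0,0) -> (2.5,4.33) [heading=60, draw]
BK 3: (2.5,4.33) -> (1,1.732) [heading=60, draw]
FD 12: (1,1.732) -> (7,12.124) [heading=60, draw]
FD 3: (7,12.124) -> (8.5,14.722) [heading=60, draw]
BK 12: (8.5,14.722) -> (2.5,4.33) [heading=60, draw]
FD 10: (2.5,4.33) -> (7.5,12.99) [heading=60, draw]
PU: pen up
PD: pen down
FD 11: (7.5,12.99) -> (13,22.517) [heading=60, draw]
FD 10: (13,22.517) -> (18,31.177) [heading=60, draw]
BK 7: (18,31.177) -> (14.5,25.115) [heading=60, draw]
LT 118: heading 60 -> 178
BK 5: (14.5,25.115) -> (19.497,24.94) [heading=178, draw]
Final: pos=(19.497,24.94), heading=178, 10 segment(s) drawn
Segments drawn: 10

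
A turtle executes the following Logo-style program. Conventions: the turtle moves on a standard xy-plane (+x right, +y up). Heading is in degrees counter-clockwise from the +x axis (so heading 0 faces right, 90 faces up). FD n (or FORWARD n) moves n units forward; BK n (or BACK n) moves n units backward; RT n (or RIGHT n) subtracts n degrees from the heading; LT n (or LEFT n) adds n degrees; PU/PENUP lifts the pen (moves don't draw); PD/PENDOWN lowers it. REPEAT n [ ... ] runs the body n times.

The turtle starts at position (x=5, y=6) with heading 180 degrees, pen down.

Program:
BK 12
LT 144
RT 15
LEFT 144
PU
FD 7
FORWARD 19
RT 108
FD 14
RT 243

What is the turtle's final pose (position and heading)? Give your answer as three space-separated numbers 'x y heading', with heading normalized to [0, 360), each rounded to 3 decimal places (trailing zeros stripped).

Answer: 29.162 28.341 102

Derivation:
Executing turtle program step by step:
Start: pos=(5,6), heading=180, pen down
BK 12: (5,6) -> (17,6) [heading=180, draw]
LT 144: heading 180 -> 324
RT 15: heading 324 -> 309
LT 144: heading 309 -> 93
PU: pen up
FD 7: (17,6) -> (16.634,12.99) [heading=93, move]
FD 19: (16.634,12.99) -> (15.639,31.964) [heading=93, move]
RT 108: heading 93 -> 345
FD 14: (15.639,31.964) -> (29.162,28.341) [heading=345, move]
RT 243: heading 345 -> 102
Final: pos=(29.162,28.341), heading=102, 1 segment(s) drawn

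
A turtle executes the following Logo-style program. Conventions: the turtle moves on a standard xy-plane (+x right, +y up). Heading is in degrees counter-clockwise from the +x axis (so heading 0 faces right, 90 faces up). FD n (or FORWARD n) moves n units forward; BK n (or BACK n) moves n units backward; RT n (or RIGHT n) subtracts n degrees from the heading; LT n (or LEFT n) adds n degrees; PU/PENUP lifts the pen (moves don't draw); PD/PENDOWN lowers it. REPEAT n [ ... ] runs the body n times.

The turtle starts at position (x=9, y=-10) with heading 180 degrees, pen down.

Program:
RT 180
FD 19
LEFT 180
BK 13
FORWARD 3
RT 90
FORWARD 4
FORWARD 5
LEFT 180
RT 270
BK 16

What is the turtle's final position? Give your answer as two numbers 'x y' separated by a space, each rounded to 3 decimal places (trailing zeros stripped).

Executing turtle program step by step:
Start: pos=(9,-10), heading=180, pen down
RT 180: heading 180 -> 0
FD 19: (9,-10) -> (28,-10) [heading=0, draw]
LT 180: heading 0 -> 180
BK 13: (28,-10) -> (41,-10) [heading=180, draw]
FD 3: (41,-10) -> (38,-10) [heading=180, draw]
RT 90: heading 180 -> 90
FD 4: (38,-10) -> (38,-6) [heading=90, draw]
FD 5: (38,-6) -> (38,-1) [heading=90, draw]
LT 180: heading 90 -> 270
RT 270: heading 270 -> 0
BK 16: (38,-1) -> (22,-1) [heading=0, draw]
Final: pos=(22,-1), heading=0, 6 segment(s) drawn

Answer: 22 -1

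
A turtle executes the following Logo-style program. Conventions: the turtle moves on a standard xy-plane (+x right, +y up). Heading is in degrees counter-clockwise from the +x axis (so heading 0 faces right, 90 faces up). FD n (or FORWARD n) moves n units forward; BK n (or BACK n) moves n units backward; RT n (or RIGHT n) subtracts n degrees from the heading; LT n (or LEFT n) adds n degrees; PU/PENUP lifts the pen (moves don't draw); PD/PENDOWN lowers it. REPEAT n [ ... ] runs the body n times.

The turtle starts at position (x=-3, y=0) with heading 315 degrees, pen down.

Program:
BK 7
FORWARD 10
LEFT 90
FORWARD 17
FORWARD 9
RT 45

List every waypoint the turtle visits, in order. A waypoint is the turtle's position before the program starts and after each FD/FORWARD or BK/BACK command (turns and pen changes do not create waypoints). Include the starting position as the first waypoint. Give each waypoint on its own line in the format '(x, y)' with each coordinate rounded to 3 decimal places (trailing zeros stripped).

Answer: (-3, 0)
(-7.95, 4.95)
(-0.879, -2.121)
(11.142, 9.899)
(17.506, 16.263)

Derivation:
Executing turtle program step by step:
Start: pos=(-3,0), heading=315, pen down
BK 7: (-3,0) -> (-7.95,4.95) [heading=315, draw]
FD 10: (-7.95,4.95) -> (-0.879,-2.121) [heading=315, draw]
LT 90: heading 315 -> 45
FD 17: (-0.879,-2.121) -> (11.142,9.899) [heading=45, draw]
FD 9: (11.142,9.899) -> (17.506,16.263) [heading=45, draw]
RT 45: heading 45 -> 0
Final: pos=(17.506,16.263), heading=0, 4 segment(s) drawn
Waypoints (5 total):
(-3, 0)
(-7.95, 4.95)
(-0.879, -2.121)
(11.142, 9.899)
(17.506, 16.263)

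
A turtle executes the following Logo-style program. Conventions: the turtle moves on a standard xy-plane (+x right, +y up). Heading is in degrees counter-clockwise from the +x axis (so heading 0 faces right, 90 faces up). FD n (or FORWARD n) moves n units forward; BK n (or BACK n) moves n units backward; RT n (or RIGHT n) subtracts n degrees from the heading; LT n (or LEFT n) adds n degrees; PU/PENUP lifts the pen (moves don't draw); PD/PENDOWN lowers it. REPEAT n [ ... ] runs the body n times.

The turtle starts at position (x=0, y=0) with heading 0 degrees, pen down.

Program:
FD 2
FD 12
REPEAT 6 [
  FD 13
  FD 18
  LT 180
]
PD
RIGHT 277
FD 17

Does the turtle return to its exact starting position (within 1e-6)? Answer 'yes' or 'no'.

Answer: no

Derivation:
Executing turtle program step by step:
Start: pos=(0,0), heading=0, pen down
FD 2: (0,0) -> (2,0) [heading=0, draw]
FD 12: (2,0) -> (14,0) [heading=0, draw]
REPEAT 6 [
  -- iteration 1/6 --
  FD 13: (14,0) -> (27,0) [heading=0, draw]
  FD 18: (27,0) -> (45,0) [heading=0, draw]
  LT 180: heading 0 -> 180
  -- iteration 2/6 --
  FD 13: (45,0) -> (32,0) [heading=180, draw]
  FD 18: (32,0) -> (14,0) [heading=180, draw]
  LT 180: heading 180 -> 0
  -- iteration 3/6 --
  FD 13: (14,0) -> (27,0) [heading=0, draw]
  FD 18: (27,0) -> (45,0) [heading=0, draw]
  LT 180: heading 0 -> 180
  -- iteration 4/6 --
  FD 13: (45,0) -> (32,0) [heading=180, draw]
  FD 18: (32,0) -> (14,0) [heading=180, draw]
  LT 180: heading 180 -> 0
  -- iteration 5/6 --
  FD 13: (14,0) -> (27,0) [heading=0, draw]
  FD 18: (27,0) -> (45,0) [heading=0, draw]
  LT 180: heading 0 -> 180
  -- iteration 6/6 --
  FD 13: (45,0) -> (32,0) [heading=180, draw]
  FD 18: (32,0) -> (14,0) [heading=180, draw]
  LT 180: heading 180 -> 0
]
PD: pen down
RT 277: heading 0 -> 83
FD 17: (14,0) -> (16.072,16.873) [heading=83, draw]
Final: pos=(16.072,16.873), heading=83, 15 segment(s) drawn

Start position: (0, 0)
Final position: (16.072, 16.873)
Distance = 23.303; >= 1e-6 -> NOT closed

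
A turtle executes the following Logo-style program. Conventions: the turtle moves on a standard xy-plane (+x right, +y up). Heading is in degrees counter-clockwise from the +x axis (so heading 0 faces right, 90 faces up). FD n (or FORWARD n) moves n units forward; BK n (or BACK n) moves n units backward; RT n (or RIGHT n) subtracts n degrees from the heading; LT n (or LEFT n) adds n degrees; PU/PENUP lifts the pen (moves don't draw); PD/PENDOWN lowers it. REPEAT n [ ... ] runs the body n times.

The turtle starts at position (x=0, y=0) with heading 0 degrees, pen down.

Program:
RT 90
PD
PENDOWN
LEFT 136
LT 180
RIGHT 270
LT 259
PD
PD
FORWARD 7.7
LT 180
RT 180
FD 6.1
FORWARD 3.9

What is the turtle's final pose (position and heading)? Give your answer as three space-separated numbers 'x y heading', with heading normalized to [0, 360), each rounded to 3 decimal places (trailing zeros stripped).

Answer: -14.499 -10.152 215

Derivation:
Executing turtle program step by step:
Start: pos=(0,0), heading=0, pen down
RT 90: heading 0 -> 270
PD: pen down
PD: pen down
LT 136: heading 270 -> 46
LT 180: heading 46 -> 226
RT 270: heading 226 -> 316
LT 259: heading 316 -> 215
PD: pen down
PD: pen down
FD 7.7: (0,0) -> (-6.307,-4.417) [heading=215, draw]
LT 180: heading 215 -> 35
RT 180: heading 35 -> 215
FD 6.1: (-6.307,-4.417) -> (-11.304,-7.915) [heading=215, draw]
FD 3.9: (-11.304,-7.915) -> (-14.499,-10.152) [heading=215, draw]
Final: pos=(-14.499,-10.152), heading=215, 3 segment(s) drawn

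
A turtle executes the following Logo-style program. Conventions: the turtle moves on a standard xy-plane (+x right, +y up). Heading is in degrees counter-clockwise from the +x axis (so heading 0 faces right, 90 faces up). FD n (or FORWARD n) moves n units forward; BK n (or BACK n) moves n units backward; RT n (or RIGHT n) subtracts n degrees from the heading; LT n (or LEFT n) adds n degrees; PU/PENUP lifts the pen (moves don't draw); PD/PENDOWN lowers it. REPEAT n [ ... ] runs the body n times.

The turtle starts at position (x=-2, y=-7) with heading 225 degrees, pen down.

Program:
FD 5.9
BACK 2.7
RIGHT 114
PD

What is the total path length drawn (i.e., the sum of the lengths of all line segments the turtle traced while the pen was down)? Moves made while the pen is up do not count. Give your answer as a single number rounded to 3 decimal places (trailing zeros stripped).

Answer: 8.6

Derivation:
Executing turtle program step by step:
Start: pos=(-2,-7), heading=225, pen down
FD 5.9: (-2,-7) -> (-6.172,-11.172) [heading=225, draw]
BK 2.7: (-6.172,-11.172) -> (-4.263,-9.263) [heading=225, draw]
RT 114: heading 225 -> 111
PD: pen down
Final: pos=(-4.263,-9.263), heading=111, 2 segment(s) drawn

Segment lengths:
  seg 1: (-2,-7) -> (-6.172,-11.172), length = 5.9
  seg 2: (-6.172,-11.172) -> (-4.263,-9.263), length = 2.7
Total = 8.6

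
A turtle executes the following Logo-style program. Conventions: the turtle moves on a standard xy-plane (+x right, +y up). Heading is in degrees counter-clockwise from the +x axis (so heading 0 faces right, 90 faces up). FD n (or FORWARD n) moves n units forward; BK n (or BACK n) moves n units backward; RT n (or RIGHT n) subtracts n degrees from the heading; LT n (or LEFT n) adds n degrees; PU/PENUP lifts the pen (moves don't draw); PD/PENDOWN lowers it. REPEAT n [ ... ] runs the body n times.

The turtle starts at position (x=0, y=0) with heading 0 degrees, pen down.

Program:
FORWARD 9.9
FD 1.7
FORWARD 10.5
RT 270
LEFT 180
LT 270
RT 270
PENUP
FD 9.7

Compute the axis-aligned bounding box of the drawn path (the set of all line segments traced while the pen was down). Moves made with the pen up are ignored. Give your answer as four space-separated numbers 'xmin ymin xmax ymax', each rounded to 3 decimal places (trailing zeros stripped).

Answer: 0 0 22.1 0

Derivation:
Executing turtle program step by step:
Start: pos=(0,0), heading=0, pen down
FD 9.9: (0,0) -> (9.9,0) [heading=0, draw]
FD 1.7: (9.9,0) -> (11.6,0) [heading=0, draw]
FD 10.5: (11.6,0) -> (22.1,0) [heading=0, draw]
RT 270: heading 0 -> 90
LT 180: heading 90 -> 270
LT 270: heading 270 -> 180
RT 270: heading 180 -> 270
PU: pen up
FD 9.7: (22.1,0) -> (22.1,-9.7) [heading=270, move]
Final: pos=(22.1,-9.7), heading=270, 3 segment(s) drawn

Segment endpoints: x in {0, 9.9, 11.6, 22.1}, y in {0}
xmin=0, ymin=0, xmax=22.1, ymax=0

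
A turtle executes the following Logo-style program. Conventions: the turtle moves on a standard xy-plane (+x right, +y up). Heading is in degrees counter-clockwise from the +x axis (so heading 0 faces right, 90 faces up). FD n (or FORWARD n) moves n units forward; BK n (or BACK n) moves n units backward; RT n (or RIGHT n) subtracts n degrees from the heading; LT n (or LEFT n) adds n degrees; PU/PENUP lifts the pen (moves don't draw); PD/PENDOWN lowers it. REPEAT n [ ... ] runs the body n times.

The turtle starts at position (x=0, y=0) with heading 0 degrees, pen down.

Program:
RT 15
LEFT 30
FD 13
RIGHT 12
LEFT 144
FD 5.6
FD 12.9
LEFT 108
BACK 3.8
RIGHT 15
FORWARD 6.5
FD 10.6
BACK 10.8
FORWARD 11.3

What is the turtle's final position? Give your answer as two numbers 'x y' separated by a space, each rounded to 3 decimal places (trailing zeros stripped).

Answer: -10.775 1.869

Derivation:
Executing turtle program step by step:
Start: pos=(0,0), heading=0, pen down
RT 15: heading 0 -> 345
LT 30: heading 345 -> 15
FD 13: (0,0) -> (12.557,3.365) [heading=15, draw]
RT 12: heading 15 -> 3
LT 144: heading 3 -> 147
FD 5.6: (12.557,3.365) -> (7.86,6.415) [heading=147, draw]
FD 12.9: (7.86,6.415) -> (-2.958,13.44) [heading=147, draw]
LT 108: heading 147 -> 255
BK 3.8: (-2.958,13.44) -> (-1.975,17.111) [heading=255, draw]
RT 15: heading 255 -> 240
FD 6.5: (-1.975,17.111) -> (-5.225,11.482) [heading=240, draw]
FD 10.6: (-5.225,11.482) -> (-10.525,2.302) [heading=240, draw]
BK 10.8: (-10.525,2.302) -> (-5.125,11.655) [heading=240, draw]
FD 11.3: (-5.125,11.655) -> (-10.775,1.869) [heading=240, draw]
Final: pos=(-10.775,1.869), heading=240, 8 segment(s) drawn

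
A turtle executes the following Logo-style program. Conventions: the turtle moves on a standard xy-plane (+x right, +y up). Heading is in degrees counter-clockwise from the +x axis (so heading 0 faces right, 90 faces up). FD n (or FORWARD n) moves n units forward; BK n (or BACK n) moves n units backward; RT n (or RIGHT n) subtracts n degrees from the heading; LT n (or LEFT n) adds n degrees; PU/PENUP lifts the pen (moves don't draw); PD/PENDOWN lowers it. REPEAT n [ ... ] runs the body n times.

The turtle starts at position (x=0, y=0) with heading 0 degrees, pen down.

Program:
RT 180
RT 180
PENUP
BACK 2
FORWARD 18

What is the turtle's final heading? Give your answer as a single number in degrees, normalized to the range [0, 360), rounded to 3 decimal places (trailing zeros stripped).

Answer: 0

Derivation:
Executing turtle program step by step:
Start: pos=(0,0), heading=0, pen down
RT 180: heading 0 -> 180
RT 180: heading 180 -> 0
PU: pen up
BK 2: (0,0) -> (-2,0) [heading=0, move]
FD 18: (-2,0) -> (16,0) [heading=0, move]
Final: pos=(16,0), heading=0, 0 segment(s) drawn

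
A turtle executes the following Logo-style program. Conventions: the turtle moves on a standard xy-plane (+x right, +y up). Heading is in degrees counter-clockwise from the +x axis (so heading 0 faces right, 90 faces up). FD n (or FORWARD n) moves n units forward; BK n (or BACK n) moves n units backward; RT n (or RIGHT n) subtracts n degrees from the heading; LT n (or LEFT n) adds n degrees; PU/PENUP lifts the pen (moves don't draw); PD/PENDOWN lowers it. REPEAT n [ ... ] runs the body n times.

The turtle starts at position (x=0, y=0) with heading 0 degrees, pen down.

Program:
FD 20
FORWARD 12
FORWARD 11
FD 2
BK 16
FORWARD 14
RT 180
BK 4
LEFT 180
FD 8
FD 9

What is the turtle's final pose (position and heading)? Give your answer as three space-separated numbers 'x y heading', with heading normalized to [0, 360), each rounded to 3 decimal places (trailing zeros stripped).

Executing turtle program step by step:
Start: pos=(0,0), heading=0, pen down
FD 20: (0,0) -> (20,0) [heading=0, draw]
FD 12: (20,0) -> (32,0) [heading=0, draw]
FD 11: (32,0) -> (43,0) [heading=0, draw]
FD 2: (43,0) -> (45,0) [heading=0, draw]
BK 16: (45,0) -> (29,0) [heading=0, draw]
FD 14: (29,0) -> (43,0) [heading=0, draw]
RT 180: heading 0 -> 180
BK 4: (43,0) -> (47,0) [heading=180, draw]
LT 180: heading 180 -> 0
FD 8: (47,0) -> (55,0) [heading=0, draw]
FD 9: (55,0) -> (64,0) [heading=0, draw]
Final: pos=(64,0), heading=0, 9 segment(s) drawn

Answer: 64 0 0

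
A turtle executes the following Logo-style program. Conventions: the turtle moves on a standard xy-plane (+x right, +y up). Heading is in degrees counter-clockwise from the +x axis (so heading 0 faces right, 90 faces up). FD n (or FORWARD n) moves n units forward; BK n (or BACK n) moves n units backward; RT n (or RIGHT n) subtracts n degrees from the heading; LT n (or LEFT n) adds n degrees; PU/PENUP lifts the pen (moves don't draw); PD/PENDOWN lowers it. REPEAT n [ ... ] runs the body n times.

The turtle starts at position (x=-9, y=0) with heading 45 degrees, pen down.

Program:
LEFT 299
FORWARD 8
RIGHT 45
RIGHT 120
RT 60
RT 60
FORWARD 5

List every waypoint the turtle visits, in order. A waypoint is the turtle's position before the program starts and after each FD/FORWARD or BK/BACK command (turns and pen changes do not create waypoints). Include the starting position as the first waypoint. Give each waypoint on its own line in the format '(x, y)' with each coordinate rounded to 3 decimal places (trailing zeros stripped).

Answer: (-9, 0)
(-1.31, -2.205)
(1.265, 2.081)

Derivation:
Executing turtle program step by step:
Start: pos=(-9,0), heading=45, pen down
LT 299: heading 45 -> 344
FD 8: (-9,0) -> (-1.31,-2.205) [heading=344, draw]
RT 45: heading 344 -> 299
RT 120: heading 299 -> 179
RT 60: heading 179 -> 119
RT 60: heading 119 -> 59
FD 5: (-1.31,-2.205) -> (1.265,2.081) [heading=59, draw]
Final: pos=(1.265,2.081), heading=59, 2 segment(s) drawn
Waypoints (3 total):
(-9, 0)
(-1.31, -2.205)
(1.265, 2.081)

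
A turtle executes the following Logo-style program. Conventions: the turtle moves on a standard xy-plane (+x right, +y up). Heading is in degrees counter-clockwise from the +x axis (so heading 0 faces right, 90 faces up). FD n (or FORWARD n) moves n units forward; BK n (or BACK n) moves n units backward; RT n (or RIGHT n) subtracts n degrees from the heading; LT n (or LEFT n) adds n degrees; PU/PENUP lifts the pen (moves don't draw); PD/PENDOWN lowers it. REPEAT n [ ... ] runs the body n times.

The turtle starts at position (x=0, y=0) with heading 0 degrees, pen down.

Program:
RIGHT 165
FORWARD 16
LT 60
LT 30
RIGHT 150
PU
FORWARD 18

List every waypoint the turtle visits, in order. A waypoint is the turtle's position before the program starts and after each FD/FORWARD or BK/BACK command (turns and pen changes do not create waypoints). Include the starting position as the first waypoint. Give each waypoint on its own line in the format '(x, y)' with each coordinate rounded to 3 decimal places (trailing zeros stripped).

Executing turtle program step by step:
Start: pos=(0,0), heading=0, pen down
RT 165: heading 0 -> 195
FD 16: (0,0) -> (-15.455,-4.141) [heading=195, draw]
LT 60: heading 195 -> 255
LT 30: heading 255 -> 285
RT 150: heading 285 -> 135
PU: pen up
FD 18: (-15.455,-4.141) -> (-28.183,8.587) [heading=135, move]
Final: pos=(-28.183,8.587), heading=135, 1 segment(s) drawn
Waypoints (3 total):
(0, 0)
(-15.455, -4.141)
(-28.183, 8.587)

Answer: (0, 0)
(-15.455, -4.141)
(-28.183, 8.587)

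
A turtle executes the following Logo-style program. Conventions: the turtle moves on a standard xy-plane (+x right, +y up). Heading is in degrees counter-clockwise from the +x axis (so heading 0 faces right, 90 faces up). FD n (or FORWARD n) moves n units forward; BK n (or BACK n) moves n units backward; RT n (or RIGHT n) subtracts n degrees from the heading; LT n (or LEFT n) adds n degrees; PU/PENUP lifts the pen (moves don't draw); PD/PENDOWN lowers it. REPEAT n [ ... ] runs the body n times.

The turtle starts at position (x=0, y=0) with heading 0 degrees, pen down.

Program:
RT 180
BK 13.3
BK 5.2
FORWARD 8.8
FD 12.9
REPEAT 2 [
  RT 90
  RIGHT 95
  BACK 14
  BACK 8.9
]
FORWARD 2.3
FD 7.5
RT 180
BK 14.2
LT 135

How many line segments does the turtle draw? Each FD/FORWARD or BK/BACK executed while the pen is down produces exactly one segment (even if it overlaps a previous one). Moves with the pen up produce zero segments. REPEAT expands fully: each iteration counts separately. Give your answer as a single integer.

Answer: 11

Derivation:
Executing turtle program step by step:
Start: pos=(0,0), heading=0, pen down
RT 180: heading 0 -> 180
BK 13.3: (0,0) -> (13.3,0) [heading=180, draw]
BK 5.2: (13.3,0) -> (18.5,0) [heading=180, draw]
FD 8.8: (18.5,0) -> (9.7,0) [heading=180, draw]
FD 12.9: (9.7,0) -> (-3.2,0) [heading=180, draw]
REPEAT 2 [
  -- iteration 1/2 --
  RT 90: heading 180 -> 90
  RT 95: heading 90 -> 355
  BK 14: (-3.2,0) -> (-17.147,1.22) [heading=355, draw]
  BK 8.9: (-17.147,1.22) -> (-26.013,1.996) [heading=355, draw]
  -- iteration 2/2 --
  RT 90: heading 355 -> 265
  RT 95: heading 265 -> 170
  BK 14: (-26.013,1.996) -> (-12.226,-0.435) [heading=170, draw]
  BK 8.9: (-12.226,-0.435) -> (-3.461,-1.981) [heading=170, draw]
]
FD 2.3: (-3.461,-1.981) -> (-5.726,-1.581) [heading=170, draw]
FD 7.5: (-5.726,-1.581) -> (-13.112,-0.279) [heading=170, draw]
RT 180: heading 170 -> 350
BK 14.2: (-13.112,-0.279) -> (-27.096,2.187) [heading=350, draw]
LT 135: heading 350 -> 125
Final: pos=(-27.096,2.187), heading=125, 11 segment(s) drawn
Segments drawn: 11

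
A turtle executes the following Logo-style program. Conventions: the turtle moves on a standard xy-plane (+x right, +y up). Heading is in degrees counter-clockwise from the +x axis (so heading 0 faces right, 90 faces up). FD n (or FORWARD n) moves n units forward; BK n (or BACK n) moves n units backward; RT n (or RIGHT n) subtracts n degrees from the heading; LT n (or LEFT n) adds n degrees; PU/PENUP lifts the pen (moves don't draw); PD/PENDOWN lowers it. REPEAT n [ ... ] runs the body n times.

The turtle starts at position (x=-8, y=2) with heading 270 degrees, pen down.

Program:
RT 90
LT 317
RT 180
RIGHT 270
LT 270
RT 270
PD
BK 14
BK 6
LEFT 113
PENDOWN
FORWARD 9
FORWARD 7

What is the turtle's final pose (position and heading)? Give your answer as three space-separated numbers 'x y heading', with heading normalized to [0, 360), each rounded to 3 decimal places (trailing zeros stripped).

Answer: -36.675 -7.155 160

Derivation:
Executing turtle program step by step:
Start: pos=(-8,2), heading=270, pen down
RT 90: heading 270 -> 180
LT 317: heading 180 -> 137
RT 180: heading 137 -> 317
RT 270: heading 317 -> 47
LT 270: heading 47 -> 317
RT 270: heading 317 -> 47
PD: pen down
BK 14: (-8,2) -> (-17.548,-8.239) [heading=47, draw]
BK 6: (-17.548,-8.239) -> (-21.64,-12.627) [heading=47, draw]
LT 113: heading 47 -> 160
PD: pen down
FD 9: (-21.64,-12.627) -> (-30.097,-9.549) [heading=160, draw]
FD 7: (-30.097,-9.549) -> (-36.675,-7.155) [heading=160, draw]
Final: pos=(-36.675,-7.155), heading=160, 4 segment(s) drawn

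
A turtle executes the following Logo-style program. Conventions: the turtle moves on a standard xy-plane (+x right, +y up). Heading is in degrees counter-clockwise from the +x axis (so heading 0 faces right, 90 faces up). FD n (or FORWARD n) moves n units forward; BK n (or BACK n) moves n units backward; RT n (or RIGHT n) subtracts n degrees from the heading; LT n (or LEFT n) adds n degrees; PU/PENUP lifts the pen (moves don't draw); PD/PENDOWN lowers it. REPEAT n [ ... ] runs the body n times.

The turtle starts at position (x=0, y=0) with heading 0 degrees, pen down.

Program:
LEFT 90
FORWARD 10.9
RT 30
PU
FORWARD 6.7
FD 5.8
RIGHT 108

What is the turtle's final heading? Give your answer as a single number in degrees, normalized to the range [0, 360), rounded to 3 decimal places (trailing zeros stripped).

Executing turtle program step by step:
Start: pos=(0,0), heading=0, pen down
LT 90: heading 0 -> 90
FD 10.9: (0,0) -> (0,10.9) [heading=90, draw]
RT 30: heading 90 -> 60
PU: pen up
FD 6.7: (0,10.9) -> (3.35,16.702) [heading=60, move]
FD 5.8: (3.35,16.702) -> (6.25,21.725) [heading=60, move]
RT 108: heading 60 -> 312
Final: pos=(6.25,21.725), heading=312, 1 segment(s) drawn

Answer: 312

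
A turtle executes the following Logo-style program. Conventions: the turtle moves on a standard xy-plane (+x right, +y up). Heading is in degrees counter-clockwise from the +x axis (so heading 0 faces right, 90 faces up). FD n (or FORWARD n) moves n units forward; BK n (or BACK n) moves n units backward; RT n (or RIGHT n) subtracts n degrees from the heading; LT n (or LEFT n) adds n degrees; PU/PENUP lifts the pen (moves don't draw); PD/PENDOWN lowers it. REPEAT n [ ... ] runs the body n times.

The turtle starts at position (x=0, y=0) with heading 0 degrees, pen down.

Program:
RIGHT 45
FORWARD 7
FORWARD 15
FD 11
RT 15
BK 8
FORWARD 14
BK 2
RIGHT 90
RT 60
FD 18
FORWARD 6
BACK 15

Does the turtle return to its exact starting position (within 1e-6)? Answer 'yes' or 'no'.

Executing turtle program step by step:
Start: pos=(0,0), heading=0, pen down
RT 45: heading 0 -> 315
FD 7: (0,0) -> (4.95,-4.95) [heading=315, draw]
FD 15: (4.95,-4.95) -> (15.556,-15.556) [heading=315, draw]
FD 11: (15.556,-15.556) -> (23.335,-23.335) [heading=315, draw]
RT 15: heading 315 -> 300
BK 8: (23.335,-23.335) -> (19.335,-16.406) [heading=300, draw]
FD 14: (19.335,-16.406) -> (26.335,-28.531) [heading=300, draw]
BK 2: (26.335,-28.531) -> (25.335,-26.799) [heading=300, draw]
RT 90: heading 300 -> 210
RT 60: heading 210 -> 150
FD 18: (25.335,-26.799) -> (9.746,-17.799) [heading=150, draw]
FD 6: (9.746,-17.799) -> (4.55,-14.799) [heading=150, draw]
BK 15: (4.55,-14.799) -> (17.54,-22.299) [heading=150, draw]
Final: pos=(17.54,-22.299), heading=150, 9 segment(s) drawn

Start position: (0, 0)
Final position: (17.54, -22.299)
Distance = 28.371; >= 1e-6 -> NOT closed

Answer: no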